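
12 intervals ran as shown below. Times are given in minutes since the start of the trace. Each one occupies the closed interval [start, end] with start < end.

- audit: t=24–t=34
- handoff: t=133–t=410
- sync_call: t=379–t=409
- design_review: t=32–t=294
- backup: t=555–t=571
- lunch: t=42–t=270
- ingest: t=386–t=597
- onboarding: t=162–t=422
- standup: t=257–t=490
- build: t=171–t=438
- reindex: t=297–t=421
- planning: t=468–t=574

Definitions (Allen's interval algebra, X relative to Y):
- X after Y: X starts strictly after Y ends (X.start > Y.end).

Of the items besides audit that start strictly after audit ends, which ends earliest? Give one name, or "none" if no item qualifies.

Target audit = [t=24, t=34].
backup [t=555, t=571] → after → candidate.
build [t=171, t=438] → after → candidate.
design_review [t=32, t=294] → overlapped-by → excluded.
handoff [t=133, t=410] → after → candidate.
ingest [t=386, t=597] → after → candidate.
lunch [t=42, t=270] → after → candidate.
onboarding [t=162, t=422] → after → candidate.
planning [t=468, t=574] → after → candidate.
reindex [t=297, t=421] → after → candidate.
standup [t=257, t=490] → after → candidate.
sync_call [t=379, t=409] → after → candidate.
Among candidates, earliest end is t=270 → lunch.

lunch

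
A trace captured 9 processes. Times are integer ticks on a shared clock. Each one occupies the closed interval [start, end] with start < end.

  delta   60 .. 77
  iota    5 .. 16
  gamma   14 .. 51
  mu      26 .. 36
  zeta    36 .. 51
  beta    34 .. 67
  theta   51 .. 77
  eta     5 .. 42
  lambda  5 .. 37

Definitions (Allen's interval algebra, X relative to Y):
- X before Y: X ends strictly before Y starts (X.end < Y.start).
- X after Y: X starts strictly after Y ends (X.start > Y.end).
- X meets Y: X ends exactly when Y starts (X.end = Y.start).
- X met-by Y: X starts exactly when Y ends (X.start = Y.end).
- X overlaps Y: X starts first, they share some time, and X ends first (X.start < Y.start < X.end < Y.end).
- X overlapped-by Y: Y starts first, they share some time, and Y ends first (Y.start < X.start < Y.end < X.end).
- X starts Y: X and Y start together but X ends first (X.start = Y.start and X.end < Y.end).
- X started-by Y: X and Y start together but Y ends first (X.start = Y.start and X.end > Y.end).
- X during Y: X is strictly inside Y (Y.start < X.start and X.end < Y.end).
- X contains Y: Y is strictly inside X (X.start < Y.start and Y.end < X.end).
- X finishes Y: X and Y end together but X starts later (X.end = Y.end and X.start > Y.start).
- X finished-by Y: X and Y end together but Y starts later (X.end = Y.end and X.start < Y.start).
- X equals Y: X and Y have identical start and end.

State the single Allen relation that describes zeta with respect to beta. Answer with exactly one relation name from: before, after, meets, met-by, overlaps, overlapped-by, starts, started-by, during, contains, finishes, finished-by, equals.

during

zeta = [36, 51]; beta = [34, 67].
Compare endpoints: zeta.start > beta.start, zeta.start < beta.end, zeta.end > beta.start, zeta.end < beta.end.
That pattern is 'during'.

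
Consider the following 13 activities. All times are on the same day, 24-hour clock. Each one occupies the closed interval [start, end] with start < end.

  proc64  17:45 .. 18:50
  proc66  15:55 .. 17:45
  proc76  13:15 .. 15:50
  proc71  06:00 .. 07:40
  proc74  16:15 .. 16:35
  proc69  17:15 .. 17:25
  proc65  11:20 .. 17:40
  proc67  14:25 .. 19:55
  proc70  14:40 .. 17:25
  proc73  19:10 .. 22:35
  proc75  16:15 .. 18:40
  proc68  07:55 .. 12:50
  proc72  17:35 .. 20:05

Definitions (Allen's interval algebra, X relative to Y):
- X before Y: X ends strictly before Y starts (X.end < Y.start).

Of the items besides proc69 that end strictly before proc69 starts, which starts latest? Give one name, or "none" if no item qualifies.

Target proc69 = [17:15, 17:25].
proc64 [17:45, 18:50] → after → excluded.
proc65 [11:20, 17:40] → contains → excluded.
proc66 [15:55, 17:45] → contains → excluded.
proc67 [14:25, 19:55] → contains → excluded.
proc68 [07:55, 12:50] → before → candidate.
proc70 [14:40, 17:25] → finished-by → excluded.
proc71 [06:00, 07:40] → before → candidate.
proc72 [17:35, 20:05] → after → excluded.
proc73 [19:10, 22:35] → after → excluded.
proc74 [16:15, 16:35] → before → candidate.
proc75 [16:15, 18:40] → contains → excluded.
proc76 [13:15, 15:50] → before → candidate.
Among candidates, latest start is 16:15 → proc74.

proc74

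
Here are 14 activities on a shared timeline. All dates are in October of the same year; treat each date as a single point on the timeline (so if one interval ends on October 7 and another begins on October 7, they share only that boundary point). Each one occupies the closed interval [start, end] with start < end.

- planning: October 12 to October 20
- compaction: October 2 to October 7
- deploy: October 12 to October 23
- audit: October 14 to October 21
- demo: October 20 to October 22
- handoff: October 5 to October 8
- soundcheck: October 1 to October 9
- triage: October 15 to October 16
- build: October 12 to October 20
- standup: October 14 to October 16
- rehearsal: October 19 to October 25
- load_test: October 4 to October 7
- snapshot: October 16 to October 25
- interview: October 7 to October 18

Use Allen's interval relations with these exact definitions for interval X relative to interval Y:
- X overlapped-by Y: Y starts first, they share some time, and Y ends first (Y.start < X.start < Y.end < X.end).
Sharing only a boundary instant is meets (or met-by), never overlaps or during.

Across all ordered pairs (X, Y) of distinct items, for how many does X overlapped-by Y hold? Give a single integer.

20

Checking all 182 ordered pairs for relation 'overlapped-by'; matching pairs in alphabetical order:
(audit, build): audit overlapped-by build ✓
(audit, interview): audit overlapped-by interview ✓
(audit, planning): audit overlapped-by planning ✓
(build, interview): build overlapped-by interview ✓
(demo, audit): demo overlapped-by audit ✓
(deploy, interview): deploy overlapped-by interview ✓
(handoff, compaction): handoff overlapped-by compaction ✓
(handoff, load_test): handoff overlapped-by load_test ✓
(interview, handoff): interview overlapped-by handoff ✓
(interview, soundcheck): interview overlapped-by soundcheck ✓
(planning, interview): planning overlapped-by interview ✓
(rehearsal, audit): rehearsal overlapped-by audit ✓
(rehearsal, build): rehearsal overlapped-by build ✓
(rehearsal, deploy): rehearsal overlapped-by deploy ✓
(rehearsal, planning): rehearsal overlapped-by planning ✓
(snapshot, audit): snapshot overlapped-by audit ✓
(snapshot, build): snapshot overlapped-by build ✓
(snapshot, deploy): snapshot overlapped-by deploy ✓
(snapshot, interview): snapshot overlapped-by interview ✓
(snapshot, planning): snapshot overlapped-by planning ✓
Count: 20.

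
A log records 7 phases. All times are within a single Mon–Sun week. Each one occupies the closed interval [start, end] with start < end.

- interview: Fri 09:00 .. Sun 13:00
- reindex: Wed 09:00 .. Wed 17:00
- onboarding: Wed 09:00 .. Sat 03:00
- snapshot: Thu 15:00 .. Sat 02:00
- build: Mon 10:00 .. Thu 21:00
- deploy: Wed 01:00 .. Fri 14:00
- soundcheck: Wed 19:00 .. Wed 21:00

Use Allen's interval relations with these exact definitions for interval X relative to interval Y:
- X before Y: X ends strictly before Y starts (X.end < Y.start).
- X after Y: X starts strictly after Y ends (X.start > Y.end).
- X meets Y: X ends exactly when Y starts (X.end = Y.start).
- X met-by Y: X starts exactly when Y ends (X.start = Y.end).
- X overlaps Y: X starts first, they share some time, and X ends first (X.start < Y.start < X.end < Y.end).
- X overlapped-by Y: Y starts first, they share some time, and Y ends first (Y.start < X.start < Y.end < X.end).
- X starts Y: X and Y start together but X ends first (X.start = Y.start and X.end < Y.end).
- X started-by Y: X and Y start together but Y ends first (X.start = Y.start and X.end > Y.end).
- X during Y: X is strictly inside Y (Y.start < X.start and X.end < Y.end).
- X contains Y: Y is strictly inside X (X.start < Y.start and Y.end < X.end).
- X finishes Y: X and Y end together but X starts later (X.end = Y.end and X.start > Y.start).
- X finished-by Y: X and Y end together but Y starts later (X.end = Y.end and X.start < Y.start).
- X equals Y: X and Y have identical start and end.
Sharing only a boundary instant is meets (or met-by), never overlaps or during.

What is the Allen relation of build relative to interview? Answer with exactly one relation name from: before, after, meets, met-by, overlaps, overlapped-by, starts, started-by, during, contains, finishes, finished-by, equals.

build = [Mon 10:00, Thu 21:00]; interview = [Fri 09:00, Sun 13:00].
Compare endpoints: build.start < interview.start, build.start < interview.end, build.end < interview.start, build.end < interview.end.
That pattern is 'before'.

before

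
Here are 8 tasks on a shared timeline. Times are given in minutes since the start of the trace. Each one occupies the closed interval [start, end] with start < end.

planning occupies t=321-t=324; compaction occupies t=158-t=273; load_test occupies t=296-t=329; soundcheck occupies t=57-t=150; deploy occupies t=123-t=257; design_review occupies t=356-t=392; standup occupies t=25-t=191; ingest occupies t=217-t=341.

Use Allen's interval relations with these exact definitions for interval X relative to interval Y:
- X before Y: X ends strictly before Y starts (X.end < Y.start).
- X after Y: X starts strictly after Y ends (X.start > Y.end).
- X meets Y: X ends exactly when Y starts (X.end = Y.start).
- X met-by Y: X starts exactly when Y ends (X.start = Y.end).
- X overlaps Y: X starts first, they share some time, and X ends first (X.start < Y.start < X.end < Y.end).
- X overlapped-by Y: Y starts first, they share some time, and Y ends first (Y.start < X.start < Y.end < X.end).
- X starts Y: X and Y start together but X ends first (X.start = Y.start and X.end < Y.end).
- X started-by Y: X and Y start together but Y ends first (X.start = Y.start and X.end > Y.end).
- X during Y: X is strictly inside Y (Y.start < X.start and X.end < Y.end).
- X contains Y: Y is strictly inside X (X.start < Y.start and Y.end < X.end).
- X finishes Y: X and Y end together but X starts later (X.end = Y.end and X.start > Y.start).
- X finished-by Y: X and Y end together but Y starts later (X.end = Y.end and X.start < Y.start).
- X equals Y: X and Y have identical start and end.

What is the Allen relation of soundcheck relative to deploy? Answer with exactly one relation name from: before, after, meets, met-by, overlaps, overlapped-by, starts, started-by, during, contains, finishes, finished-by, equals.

soundcheck = [t=57, t=150]; deploy = [t=123, t=257].
Compare endpoints: soundcheck.start < deploy.start, soundcheck.start < deploy.end, soundcheck.end > deploy.start, soundcheck.end < deploy.end.
That pattern is 'overlaps'.

overlaps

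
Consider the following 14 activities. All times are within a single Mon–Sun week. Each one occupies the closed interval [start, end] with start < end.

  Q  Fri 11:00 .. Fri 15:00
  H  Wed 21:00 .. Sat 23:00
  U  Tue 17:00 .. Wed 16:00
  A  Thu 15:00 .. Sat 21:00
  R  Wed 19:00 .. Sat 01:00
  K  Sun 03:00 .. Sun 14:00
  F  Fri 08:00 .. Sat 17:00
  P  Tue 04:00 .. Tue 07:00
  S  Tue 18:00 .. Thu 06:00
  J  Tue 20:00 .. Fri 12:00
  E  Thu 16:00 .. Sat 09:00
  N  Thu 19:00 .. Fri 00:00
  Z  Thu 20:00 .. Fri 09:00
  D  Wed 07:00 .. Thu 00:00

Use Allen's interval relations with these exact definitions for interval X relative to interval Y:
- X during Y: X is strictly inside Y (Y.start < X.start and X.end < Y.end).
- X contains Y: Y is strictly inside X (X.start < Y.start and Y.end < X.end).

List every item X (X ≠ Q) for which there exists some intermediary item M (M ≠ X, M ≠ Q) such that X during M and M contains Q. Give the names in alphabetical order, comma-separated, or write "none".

A, E, F, N, Z

Target Q = [Fri 11:00, Fri 15:00].
Intermediaries M with M contains Q: A, E, F, H, R.
Via A — items with X during A: E, F, N, Z.
Via E — items with X during E: N, Z.
Via F — items with X during F: none.
Via H — items with X during H: A, E, F, N, Z.
Via R — items with X during R: N, Z.
Union: A, E, F, N, Z.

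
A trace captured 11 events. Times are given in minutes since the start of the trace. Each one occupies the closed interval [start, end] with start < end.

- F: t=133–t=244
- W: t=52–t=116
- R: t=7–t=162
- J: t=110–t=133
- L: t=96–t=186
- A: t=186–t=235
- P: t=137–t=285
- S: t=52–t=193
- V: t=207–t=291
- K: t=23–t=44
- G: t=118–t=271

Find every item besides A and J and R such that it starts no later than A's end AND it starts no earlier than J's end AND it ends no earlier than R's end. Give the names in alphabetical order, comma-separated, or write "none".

F, P, V

Conditions: its start is no later than A's end (X.start <= t=235) AND its start is no earlier than J's end (X.start >= t=133) AND its end is no earlier than R's end (X.end >= t=162).
F: start t=133 <= t=235? ✓; start t=133 >= t=133? ✓; end t=244 >= t=162? ✓ → yes.
G: start t=118 <= t=235? ✓; start t=118 >= t=133? ✗; end t=271 >= t=162? ✓ → no.
K: start t=23 <= t=235? ✓; start t=23 >= t=133? ✗; end t=44 >= t=162? ✗ → no.
L: start t=96 <= t=235? ✓; start t=96 >= t=133? ✗; end t=186 >= t=162? ✓ → no.
P: start t=137 <= t=235? ✓; start t=137 >= t=133? ✓; end t=285 >= t=162? ✓ → yes.
S: start t=52 <= t=235? ✓; start t=52 >= t=133? ✗; end t=193 >= t=162? ✓ → no.
V: start t=207 <= t=235? ✓; start t=207 >= t=133? ✓; end t=291 >= t=162? ✓ → yes.
W: start t=52 <= t=235? ✓; start t=52 >= t=133? ✗; end t=116 >= t=162? ✗ → no.
Result: F, P, V.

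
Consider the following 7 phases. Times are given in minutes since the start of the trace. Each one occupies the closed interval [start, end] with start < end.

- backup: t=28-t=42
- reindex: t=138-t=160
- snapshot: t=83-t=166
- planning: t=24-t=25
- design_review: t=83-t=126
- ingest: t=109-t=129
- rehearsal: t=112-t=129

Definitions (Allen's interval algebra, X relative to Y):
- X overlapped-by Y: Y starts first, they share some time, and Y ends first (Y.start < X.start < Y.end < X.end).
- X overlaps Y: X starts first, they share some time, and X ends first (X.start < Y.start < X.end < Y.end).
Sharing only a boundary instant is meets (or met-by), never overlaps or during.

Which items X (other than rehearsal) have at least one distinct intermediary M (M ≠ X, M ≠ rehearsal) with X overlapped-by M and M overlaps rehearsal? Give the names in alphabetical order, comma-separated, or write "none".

ingest

Target rehearsal = [t=112, t=129].
Intermediaries M with M overlaps rehearsal: design_review.
Via design_review — items with X overlapped-by design_review: ingest.
Union: ingest.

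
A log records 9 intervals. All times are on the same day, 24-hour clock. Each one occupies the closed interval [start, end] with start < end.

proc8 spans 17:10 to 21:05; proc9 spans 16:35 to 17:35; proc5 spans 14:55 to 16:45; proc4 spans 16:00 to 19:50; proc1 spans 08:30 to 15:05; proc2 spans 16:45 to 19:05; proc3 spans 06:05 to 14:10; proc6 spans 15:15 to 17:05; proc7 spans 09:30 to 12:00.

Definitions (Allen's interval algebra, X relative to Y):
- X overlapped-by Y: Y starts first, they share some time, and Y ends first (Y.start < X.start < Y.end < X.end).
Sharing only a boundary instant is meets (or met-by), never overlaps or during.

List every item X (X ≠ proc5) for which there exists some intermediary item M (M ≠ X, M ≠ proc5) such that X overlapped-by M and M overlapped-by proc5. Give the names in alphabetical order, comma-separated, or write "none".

proc2, proc4, proc8, proc9

Target proc5 = [14:55, 16:45].
Intermediaries M with M overlapped-by proc5: proc4, proc6, proc9.
Via proc4 — items with X overlapped-by proc4: proc8.
Via proc6 — items with X overlapped-by proc6: proc2, proc4, proc9.
Via proc9 — items with X overlapped-by proc9: proc2, proc8.
Union: proc2, proc4, proc8, proc9.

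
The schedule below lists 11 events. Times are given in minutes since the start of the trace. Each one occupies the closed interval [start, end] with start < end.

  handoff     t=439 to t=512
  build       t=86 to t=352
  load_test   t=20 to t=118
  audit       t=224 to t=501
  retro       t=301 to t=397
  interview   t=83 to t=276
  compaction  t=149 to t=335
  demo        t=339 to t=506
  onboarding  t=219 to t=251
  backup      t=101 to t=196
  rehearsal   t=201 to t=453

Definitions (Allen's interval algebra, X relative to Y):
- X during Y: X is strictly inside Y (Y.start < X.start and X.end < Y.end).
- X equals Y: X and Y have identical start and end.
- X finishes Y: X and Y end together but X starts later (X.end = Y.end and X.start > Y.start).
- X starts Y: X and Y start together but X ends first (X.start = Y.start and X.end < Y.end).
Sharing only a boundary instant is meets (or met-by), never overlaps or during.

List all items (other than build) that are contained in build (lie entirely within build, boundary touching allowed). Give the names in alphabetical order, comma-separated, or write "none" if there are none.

backup, compaction, onboarding

Target build = [t=86, t=352].
audit [t=224, t=501] → overlapped-by → no.
backup [t=101, t=196] → during → yes.
compaction [t=149, t=335] → during → yes.
demo [t=339, t=506] → overlapped-by → no.
handoff [t=439, t=512] → after → no.
interview [t=83, t=276] → overlaps → no.
load_test [t=20, t=118] → overlaps → no.
onboarding [t=219, t=251] → during → yes.
rehearsal [t=201, t=453] → overlapped-by → no.
retro [t=301, t=397] → overlapped-by → no.
Result: backup, compaction, onboarding.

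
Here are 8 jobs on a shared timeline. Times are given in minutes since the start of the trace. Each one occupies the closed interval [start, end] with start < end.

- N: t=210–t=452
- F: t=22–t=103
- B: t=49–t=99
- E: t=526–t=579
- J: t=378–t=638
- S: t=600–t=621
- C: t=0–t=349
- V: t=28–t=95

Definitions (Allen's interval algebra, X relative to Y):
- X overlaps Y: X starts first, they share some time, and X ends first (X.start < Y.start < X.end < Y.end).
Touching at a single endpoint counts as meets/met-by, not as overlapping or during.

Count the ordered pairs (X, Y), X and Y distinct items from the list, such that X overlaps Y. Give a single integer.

Checking all 56 ordered pairs for relation 'overlaps'; matching pairs in alphabetical order:
(C, N): C overlaps N ✓
(N, J): N overlaps J ✓
(V, B): V overlaps B ✓
Count: 3.

3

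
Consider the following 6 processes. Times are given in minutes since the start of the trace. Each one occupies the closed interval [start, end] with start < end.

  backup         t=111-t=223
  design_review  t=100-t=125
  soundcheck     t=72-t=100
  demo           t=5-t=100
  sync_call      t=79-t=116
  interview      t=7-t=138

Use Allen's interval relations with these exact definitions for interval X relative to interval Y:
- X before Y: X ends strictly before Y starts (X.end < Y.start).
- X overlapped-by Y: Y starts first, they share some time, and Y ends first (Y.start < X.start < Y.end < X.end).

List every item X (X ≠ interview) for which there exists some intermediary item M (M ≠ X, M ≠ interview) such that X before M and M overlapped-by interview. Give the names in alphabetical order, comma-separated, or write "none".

demo, soundcheck

Target interview = [t=7, t=138].
Intermediaries M with M overlapped-by interview: backup.
Via backup — items with X before backup: demo, soundcheck.
Union: demo, soundcheck.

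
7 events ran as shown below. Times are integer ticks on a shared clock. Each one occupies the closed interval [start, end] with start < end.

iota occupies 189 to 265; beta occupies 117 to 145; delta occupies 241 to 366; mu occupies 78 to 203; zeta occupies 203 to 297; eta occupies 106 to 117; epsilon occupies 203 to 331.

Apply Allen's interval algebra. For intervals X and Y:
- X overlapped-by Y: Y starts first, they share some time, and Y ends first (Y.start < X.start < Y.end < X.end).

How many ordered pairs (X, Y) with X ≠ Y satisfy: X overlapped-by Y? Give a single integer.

6

Checking all 42 ordered pairs for relation 'overlapped-by'; matching pairs in alphabetical order:
(delta, epsilon): delta overlapped-by epsilon ✓
(delta, iota): delta overlapped-by iota ✓
(delta, zeta): delta overlapped-by zeta ✓
(epsilon, iota): epsilon overlapped-by iota ✓
(iota, mu): iota overlapped-by mu ✓
(zeta, iota): zeta overlapped-by iota ✓
Count: 6.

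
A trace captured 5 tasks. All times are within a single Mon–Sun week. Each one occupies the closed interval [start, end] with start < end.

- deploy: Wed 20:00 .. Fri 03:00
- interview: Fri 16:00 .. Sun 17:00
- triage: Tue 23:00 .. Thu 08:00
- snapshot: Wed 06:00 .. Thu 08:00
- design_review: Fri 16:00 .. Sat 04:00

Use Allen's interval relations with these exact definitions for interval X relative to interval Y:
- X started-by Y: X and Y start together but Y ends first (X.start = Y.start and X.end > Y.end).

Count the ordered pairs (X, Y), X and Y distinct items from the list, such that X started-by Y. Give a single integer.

Checking all 20 ordered pairs for relation 'started-by'; matching pairs in alphabetical order:
(interview, design_review): interview started-by design_review ✓
Count: 1.

1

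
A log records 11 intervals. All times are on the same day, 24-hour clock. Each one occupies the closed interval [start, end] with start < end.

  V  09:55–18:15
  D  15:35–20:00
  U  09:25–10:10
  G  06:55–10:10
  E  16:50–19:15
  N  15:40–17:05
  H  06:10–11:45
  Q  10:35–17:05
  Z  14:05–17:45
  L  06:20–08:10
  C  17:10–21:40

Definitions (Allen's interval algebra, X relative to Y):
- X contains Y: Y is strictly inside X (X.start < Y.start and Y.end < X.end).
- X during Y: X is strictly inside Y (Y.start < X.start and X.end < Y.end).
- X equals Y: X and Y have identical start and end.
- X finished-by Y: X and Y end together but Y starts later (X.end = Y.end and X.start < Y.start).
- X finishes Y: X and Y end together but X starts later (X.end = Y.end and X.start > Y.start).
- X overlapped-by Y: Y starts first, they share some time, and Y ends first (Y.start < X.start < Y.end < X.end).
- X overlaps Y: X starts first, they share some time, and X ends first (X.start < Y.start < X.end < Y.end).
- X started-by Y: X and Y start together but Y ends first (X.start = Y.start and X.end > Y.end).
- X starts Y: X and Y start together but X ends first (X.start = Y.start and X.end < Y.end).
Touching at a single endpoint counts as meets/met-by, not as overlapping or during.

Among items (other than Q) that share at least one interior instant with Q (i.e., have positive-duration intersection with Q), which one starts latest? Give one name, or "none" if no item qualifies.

E

Target Q = [10:35, 17:05].
C [17:10, 21:40] → after → excluded.
D [15:35, 20:00] → overlapped-by → candidate.
E [16:50, 19:15] → overlapped-by → candidate.
G [06:55, 10:10] → before → excluded.
H [06:10, 11:45] → overlaps → candidate.
L [06:20, 08:10] → before → excluded.
N [15:40, 17:05] → finishes → candidate.
U [09:25, 10:10] → before → excluded.
V [09:55, 18:15] → contains → candidate.
Z [14:05, 17:45] → overlapped-by → candidate.
Among candidates, latest start is 16:50 → E.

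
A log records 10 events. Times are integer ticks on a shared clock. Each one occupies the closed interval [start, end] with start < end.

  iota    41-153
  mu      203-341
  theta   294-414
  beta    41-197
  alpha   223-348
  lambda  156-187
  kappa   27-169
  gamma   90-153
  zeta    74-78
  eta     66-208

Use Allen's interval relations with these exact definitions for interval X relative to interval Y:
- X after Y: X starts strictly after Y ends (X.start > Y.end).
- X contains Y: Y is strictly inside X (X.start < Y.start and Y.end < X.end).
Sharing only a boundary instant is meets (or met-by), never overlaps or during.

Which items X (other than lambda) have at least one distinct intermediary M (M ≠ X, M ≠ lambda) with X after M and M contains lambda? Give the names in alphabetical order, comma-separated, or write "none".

alpha, mu, theta

Target lambda = [156, 187].
Intermediaries M with M contains lambda: beta, eta.
Via beta — items with X after beta: alpha, mu, theta.
Via eta — items with X after eta: alpha, theta.
Union: alpha, mu, theta.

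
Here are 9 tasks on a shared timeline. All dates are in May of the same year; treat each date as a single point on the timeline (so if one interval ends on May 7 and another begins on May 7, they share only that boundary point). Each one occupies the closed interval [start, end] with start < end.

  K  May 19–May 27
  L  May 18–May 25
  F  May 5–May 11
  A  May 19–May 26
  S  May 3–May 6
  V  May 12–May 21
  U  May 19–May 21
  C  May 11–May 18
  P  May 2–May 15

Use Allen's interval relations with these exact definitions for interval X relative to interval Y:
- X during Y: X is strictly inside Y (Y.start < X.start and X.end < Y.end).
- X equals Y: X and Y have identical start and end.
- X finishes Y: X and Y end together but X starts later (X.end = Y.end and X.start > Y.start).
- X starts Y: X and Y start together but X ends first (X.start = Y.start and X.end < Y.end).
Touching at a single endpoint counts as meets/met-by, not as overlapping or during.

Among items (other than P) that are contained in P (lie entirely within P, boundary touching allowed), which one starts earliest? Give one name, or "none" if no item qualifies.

S

Target P = [May 2, May 15].
A [May 19, May 26] → after → excluded.
C [May 11, May 18] → overlapped-by → excluded.
F [May 5, May 11] → during → candidate.
K [May 19, May 27] → after → excluded.
L [May 18, May 25] → after → excluded.
S [May 3, May 6] → during → candidate.
U [May 19, May 21] → after → excluded.
V [May 12, May 21] → overlapped-by → excluded.
Among candidates, earliest start is May 3 → S.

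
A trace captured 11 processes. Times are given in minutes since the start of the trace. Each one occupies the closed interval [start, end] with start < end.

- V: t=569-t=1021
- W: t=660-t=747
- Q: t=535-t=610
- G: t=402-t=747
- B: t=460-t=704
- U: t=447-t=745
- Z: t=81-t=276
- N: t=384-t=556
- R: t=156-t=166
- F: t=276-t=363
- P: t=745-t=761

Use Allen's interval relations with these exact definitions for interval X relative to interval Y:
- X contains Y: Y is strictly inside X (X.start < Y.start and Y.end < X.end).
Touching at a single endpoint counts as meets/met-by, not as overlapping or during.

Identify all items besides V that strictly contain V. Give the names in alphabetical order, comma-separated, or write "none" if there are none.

none

Target V = [t=569, t=1021].
B [t=460, t=704] → overlaps → no.
F [t=276, t=363] → before → no.
G [t=402, t=747] → overlaps → no.
N [t=384, t=556] → before → no.
P [t=745, t=761] → during → no.
Q [t=535, t=610] → overlaps → no.
R [t=156, t=166] → before → no.
U [t=447, t=745] → overlaps → no.
W [t=660, t=747] → during → no.
Z [t=81, t=276] → before → no.
Result: none.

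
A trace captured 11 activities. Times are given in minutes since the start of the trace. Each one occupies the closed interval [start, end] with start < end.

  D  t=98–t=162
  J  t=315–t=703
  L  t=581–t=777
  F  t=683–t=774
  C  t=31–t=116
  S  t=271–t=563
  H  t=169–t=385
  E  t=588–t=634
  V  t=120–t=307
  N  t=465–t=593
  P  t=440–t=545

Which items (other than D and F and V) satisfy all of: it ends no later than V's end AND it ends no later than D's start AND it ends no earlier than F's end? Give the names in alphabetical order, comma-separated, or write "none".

none

Conditions: its end is no later than V's end (X.end <= t=307) AND its end is no later than D's start (X.end <= t=98) AND its end is no earlier than F's end (X.end >= t=774).
C: end t=116 <= t=307? ✓; end t=116 <= t=98? ✗; end t=116 >= t=774? ✗ → no.
E: end t=634 <= t=307? ✗; end t=634 <= t=98? ✗; end t=634 >= t=774? ✗ → no.
H: end t=385 <= t=307? ✗; end t=385 <= t=98? ✗; end t=385 >= t=774? ✗ → no.
J: end t=703 <= t=307? ✗; end t=703 <= t=98? ✗; end t=703 >= t=774? ✗ → no.
L: end t=777 <= t=307? ✗; end t=777 <= t=98? ✗; end t=777 >= t=774? ✓ → no.
N: end t=593 <= t=307? ✗; end t=593 <= t=98? ✗; end t=593 >= t=774? ✗ → no.
P: end t=545 <= t=307? ✗; end t=545 <= t=98? ✗; end t=545 >= t=774? ✗ → no.
S: end t=563 <= t=307? ✗; end t=563 <= t=98? ✗; end t=563 >= t=774? ✗ → no.
Result: none.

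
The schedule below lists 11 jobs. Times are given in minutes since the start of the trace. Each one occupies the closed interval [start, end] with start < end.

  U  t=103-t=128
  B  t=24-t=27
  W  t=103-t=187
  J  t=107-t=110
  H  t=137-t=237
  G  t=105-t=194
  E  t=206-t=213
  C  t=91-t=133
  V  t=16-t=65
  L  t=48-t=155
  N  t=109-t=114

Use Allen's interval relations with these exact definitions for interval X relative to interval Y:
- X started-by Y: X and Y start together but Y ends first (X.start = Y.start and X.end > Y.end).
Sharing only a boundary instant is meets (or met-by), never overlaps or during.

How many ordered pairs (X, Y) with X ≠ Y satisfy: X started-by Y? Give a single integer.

1

Checking all 110 ordered pairs for relation 'started-by'; matching pairs in alphabetical order:
(W, U): W started-by U ✓
Count: 1.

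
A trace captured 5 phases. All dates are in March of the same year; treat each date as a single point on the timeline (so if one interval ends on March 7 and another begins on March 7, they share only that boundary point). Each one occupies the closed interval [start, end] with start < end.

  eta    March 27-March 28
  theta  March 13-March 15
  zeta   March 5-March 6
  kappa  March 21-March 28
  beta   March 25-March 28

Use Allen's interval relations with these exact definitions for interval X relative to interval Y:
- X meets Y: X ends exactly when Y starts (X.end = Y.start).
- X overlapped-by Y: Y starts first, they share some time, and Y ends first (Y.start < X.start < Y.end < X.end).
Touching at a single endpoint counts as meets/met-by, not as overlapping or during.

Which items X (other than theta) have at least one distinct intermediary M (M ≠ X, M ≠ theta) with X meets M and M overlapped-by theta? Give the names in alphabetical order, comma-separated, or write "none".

Target theta = [March 13, March 15].
Intermediaries M with M overlapped-by theta: none.
Union: none.

none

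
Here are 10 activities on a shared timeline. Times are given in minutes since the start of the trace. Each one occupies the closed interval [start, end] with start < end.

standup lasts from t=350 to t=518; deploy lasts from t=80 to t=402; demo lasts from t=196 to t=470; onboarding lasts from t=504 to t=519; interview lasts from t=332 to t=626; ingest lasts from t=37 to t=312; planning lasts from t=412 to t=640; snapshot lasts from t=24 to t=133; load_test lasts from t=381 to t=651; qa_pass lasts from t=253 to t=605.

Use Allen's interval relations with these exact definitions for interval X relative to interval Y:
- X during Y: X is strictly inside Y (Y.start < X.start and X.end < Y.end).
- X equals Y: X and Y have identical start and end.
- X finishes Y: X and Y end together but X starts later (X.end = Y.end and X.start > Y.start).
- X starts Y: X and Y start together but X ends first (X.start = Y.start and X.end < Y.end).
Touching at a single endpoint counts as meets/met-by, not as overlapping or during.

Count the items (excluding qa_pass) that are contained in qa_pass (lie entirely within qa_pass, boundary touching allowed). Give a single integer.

Target qa_pass = [t=253, t=605].
demo [t=196, t=470] → overlaps → no.
deploy [t=80, t=402] → overlaps → no.
ingest [t=37, t=312] → overlaps → no.
interview [t=332, t=626] → overlapped-by → no.
load_test [t=381, t=651] → overlapped-by → no.
onboarding [t=504, t=519] → during → counts.
planning [t=412, t=640] → overlapped-by → no.
snapshot [t=24, t=133] → before → no.
standup [t=350, t=518] → during → counts.
Total: 2.

2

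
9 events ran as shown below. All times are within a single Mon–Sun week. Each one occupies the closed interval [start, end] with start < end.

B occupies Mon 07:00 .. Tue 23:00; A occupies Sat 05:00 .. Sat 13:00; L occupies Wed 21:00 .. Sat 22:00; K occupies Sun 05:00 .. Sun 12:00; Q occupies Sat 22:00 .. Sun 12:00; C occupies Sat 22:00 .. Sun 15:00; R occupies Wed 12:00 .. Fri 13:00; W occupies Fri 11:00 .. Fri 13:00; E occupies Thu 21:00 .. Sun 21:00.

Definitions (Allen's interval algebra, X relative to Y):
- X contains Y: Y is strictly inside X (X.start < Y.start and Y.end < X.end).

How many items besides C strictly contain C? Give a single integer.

Target C = [Sat 22:00, Sun 15:00].
A [Sat 05:00, Sat 13:00] → before → no.
B [Mon 07:00, Tue 23:00] → before → no.
E [Thu 21:00, Sun 21:00] → contains → counts.
K [Sun 05:00, Sun 12:00] → during → no.
L [Wed 21:00, Sat 22:00] → meets → no.
Q [Sat 22:00, Sun 12:00] → starts → no.
R [Wed 12:00, Fri 13:00] → before → no.
W [Fri 11:00, Fri 13:00] → before → no.
Total: 1.

1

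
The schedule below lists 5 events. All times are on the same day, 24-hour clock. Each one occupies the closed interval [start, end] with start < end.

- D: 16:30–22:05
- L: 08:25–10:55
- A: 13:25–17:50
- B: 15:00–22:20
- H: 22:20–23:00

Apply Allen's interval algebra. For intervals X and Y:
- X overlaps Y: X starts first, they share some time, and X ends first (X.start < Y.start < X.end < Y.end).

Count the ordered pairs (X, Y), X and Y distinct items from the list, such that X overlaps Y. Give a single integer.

Checking all 20 ordered pairs for relation 'overlaps'; matching pairs in alphabetical order:
(A, B): A overlaps B ✓
(A, D): A overlaps D ✓
Count: 2.

2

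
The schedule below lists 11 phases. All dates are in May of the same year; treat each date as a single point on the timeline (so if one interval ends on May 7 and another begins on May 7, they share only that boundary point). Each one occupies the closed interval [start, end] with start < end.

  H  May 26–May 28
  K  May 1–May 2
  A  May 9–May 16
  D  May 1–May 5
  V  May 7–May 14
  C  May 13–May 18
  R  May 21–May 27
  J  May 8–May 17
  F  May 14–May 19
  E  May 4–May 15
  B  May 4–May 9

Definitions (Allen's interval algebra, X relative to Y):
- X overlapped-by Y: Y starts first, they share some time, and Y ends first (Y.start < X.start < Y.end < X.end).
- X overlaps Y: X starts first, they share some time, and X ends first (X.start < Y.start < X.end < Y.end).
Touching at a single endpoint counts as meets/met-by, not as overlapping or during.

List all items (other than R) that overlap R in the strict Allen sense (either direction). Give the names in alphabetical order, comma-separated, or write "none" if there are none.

Target R = [May 21, May 27].
A [May 9, May 16] → before → no.
B [May 4, May 9] → before → no.
C [May 13, May 18] → before → no.
D [May 1, May 5] → before → no.
E [May 4, May 15] → before → no.
F [May 14, May 19] → before → no.
H [May 26, May 28] → overlapped-by → yes.
J [May 8, May 17] → before → no.
K [May 1, May 2] → before → no.
V [May 7, May 14] → before → no.
Result: H.

H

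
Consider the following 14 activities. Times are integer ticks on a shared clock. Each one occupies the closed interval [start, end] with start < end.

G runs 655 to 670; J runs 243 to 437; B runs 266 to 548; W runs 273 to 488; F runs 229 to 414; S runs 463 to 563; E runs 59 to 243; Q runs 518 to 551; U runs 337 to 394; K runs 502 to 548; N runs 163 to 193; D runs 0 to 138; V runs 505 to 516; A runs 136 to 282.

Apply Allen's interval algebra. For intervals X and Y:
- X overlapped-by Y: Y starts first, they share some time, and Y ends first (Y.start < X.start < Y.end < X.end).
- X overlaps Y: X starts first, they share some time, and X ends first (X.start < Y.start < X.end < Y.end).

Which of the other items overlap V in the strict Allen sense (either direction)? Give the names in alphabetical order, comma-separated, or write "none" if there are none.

Target V = [505, 516].
A [136, 282] → before → no.
B [266, 548] → contains → no.
D [0, 138] → before → no.
E [59, 243] → before → no.
F [229, 414] → before → no.
G [655, 670] → after → no.
J [243, 437] → before → no.
K [502, 548] → contains → no.
N [163, 193] → before → no.
Q [518, 551] → after → no.
S [463, 563] → contains → no.
U [337, 394] → before → no.
W [273, 488] → before → no.
Result: none.

none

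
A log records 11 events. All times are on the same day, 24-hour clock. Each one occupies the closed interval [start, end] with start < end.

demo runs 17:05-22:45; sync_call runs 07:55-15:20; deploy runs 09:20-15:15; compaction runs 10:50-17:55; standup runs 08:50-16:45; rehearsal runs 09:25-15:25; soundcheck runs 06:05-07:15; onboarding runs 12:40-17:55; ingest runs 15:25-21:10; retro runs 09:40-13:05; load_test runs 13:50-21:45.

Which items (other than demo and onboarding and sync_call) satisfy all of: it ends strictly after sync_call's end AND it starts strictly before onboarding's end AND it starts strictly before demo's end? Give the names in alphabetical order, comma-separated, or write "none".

compaction, ingest, load_test, rehearsal, standup

Conditions: its end is strictly after sync_call's end (X.end > 15:20) AND its start is strictly before onboarding's end (X.start < 17:55) AND its start is strictly before demo's end (X.start < 22:45).
compaction: end 17:55 > 15:20? ✓; start 10:50 < 17:55? ✓; start 10:50 < 22:45? ✓ → yes.
deploy: end 15:15 > 15:20? ✗; start 09:20 < 17:55? ✓; start 09:20 < 22:45? ✓ → no.
ingest: end 21:10 > 15:20? ✓; start 15:25 < 17:55? ✓; start 15:25 < 22:45? ✓ → yes.
load_test: end 21:45 > 15:20? ✓; start 13:50 < 17:55? ✓; start 13:50 < 22:45? ✓ → yes.
rehearsal: end 15:25 > 15:20? ✓; start 09:25 < 17:55? ✓; start 09:25 < 22:45? ✓ → yes.
retro: end 13:05 > 15:20? ✗; start 09:40 < 17:55? ✓; start 09:40 < 22:45? ✓ → no.
soundcheck: end 07:15 > 15:20? ✗; start 06:05 < 17:55? ✓; start 06:05 < 22:45? ✓ → no.
standup: end 16:45 > 15:20? ✓; start 08:50 < 17:55? ✓; start 08:50 < 22:45? ✓ → yes.
Result: compaction, ingest, load_test, rehearsal, standup.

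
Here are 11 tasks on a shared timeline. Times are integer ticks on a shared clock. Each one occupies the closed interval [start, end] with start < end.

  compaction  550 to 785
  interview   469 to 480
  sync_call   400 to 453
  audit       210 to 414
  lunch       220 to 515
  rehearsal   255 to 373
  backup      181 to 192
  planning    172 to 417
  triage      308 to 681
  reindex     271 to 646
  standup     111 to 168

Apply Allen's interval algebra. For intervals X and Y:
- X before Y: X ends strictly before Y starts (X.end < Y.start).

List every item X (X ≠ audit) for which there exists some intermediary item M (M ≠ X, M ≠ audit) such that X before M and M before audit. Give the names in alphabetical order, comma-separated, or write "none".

standup

Target audit = [210, 414].
Intermediaries M with M before audit: backup, standup.
Via backup — items with X before backup: standup.
Via standup — items with X before standup: none.
Union: standup.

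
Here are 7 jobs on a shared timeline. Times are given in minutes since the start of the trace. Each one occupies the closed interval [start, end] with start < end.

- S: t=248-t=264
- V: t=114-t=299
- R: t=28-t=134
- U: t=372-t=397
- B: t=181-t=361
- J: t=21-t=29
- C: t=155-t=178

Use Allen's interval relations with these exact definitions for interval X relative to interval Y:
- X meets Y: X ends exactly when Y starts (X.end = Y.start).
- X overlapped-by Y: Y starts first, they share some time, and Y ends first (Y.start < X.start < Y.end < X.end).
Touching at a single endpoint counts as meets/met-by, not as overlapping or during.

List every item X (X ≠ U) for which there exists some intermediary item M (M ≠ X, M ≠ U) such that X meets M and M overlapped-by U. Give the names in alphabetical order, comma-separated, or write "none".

Target U = [t=372, t=397].
Intermediaries M with M overlapped-by U: none.
Union: none.

none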